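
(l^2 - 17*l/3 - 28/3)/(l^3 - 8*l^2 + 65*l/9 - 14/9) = 3*(3*l + 4)/(9*l^2 - 9*l + 2)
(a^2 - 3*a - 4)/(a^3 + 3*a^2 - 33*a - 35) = (a - 4)/(a^2 + 2*a - 35)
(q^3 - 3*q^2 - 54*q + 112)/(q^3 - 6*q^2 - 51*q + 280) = (q - 2)/(q - 5)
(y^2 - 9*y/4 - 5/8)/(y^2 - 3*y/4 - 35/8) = (4*y + 1)/(4*y + 7)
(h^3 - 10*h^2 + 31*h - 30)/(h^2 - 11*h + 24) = (h^2 - 7*h + 10)/(h - 8)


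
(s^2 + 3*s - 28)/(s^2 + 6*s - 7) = (s - 4)/(s - 1)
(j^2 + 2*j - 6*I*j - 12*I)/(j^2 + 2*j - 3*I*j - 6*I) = (j - 6*I)/(j - 3*I)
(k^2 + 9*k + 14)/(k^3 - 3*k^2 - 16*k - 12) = (k + 7)/(k^2 - 5*k - 6)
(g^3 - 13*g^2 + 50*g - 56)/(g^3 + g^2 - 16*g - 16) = (g^2 - 9*g + 14)/(g^2 + 5*g + 4)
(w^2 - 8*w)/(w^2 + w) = (w - 8)/(w + 1)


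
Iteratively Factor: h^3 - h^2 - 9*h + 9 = (h - 3)*(h^2 + 2*h - 3) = (h - 3)*(h - 1)*(h + 3)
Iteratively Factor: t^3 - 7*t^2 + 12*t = (t)*(t^2 - 7*t + 12) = t*(t - 4)*(t - 3)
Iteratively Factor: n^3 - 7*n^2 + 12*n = (n)*(n^2 - 7*n + 12) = n*(n - 3)*(n - 4)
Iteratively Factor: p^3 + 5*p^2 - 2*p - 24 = (p + 3)*(p^2 + 2*p - 8) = (p - 2)*(p + 3)*(p + 4)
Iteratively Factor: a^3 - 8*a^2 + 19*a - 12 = (a - 1)*(a^2 - 7*a + 12) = (a - 3)*(a - 1)*(a - 4)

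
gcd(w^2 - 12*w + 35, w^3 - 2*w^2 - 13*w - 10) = w - 5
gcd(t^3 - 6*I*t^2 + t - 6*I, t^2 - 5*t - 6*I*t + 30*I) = t - 6*I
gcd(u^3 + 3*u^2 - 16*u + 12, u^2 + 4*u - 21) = 1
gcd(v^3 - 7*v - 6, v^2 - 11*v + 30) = 1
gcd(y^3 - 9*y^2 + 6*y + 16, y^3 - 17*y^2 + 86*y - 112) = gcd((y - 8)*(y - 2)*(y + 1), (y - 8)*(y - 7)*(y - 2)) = y^2 - 10*y + 16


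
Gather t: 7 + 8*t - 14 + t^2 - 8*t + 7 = t^2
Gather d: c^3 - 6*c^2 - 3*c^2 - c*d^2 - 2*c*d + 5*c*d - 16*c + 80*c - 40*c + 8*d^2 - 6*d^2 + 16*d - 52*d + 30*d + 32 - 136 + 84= c^3 - 9*c^2 + 24*c + d^2*(2 - c) + d*(3*c - 6) - 20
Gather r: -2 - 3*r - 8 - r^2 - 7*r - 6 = -r^2 - 10*r - 16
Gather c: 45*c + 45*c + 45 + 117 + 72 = 90*c + 234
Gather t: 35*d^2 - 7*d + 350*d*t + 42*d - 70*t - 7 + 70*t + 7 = 35*d^2 + 350*d*t + 35*d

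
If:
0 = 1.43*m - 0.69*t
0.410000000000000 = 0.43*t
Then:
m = 0.46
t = 0.95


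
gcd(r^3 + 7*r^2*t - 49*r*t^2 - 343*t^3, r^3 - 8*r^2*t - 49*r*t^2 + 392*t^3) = r^2 - 49*t^2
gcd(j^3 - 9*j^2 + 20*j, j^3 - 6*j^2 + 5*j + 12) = j - 4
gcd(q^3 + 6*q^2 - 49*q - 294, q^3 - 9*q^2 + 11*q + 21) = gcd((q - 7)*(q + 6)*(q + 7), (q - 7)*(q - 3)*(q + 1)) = q - 7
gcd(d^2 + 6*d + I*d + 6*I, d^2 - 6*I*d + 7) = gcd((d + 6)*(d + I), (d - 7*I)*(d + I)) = d + I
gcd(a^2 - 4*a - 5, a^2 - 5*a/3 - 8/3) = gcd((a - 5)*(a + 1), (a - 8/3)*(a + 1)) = a + 1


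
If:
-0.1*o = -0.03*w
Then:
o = 0.3*w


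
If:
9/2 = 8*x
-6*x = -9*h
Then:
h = 3/8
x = 9/16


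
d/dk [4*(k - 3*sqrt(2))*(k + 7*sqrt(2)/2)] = 8*k + 2*sqrt(2)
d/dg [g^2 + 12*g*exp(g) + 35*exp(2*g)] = 12*g*exp(g) + 2*g + 70*exp(2*g) + 12*exp(g)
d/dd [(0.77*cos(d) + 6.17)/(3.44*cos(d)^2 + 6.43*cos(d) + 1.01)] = (2.6488*cos(d)^2 + 42.4496*cos(d) + 38.8954)*sin(d)/(11.8336*cos(d)^4 + 44.2384*cos(d)^3 + 48.2937*cos(d)^2 + 12.9886*cos(d) + 1.0201)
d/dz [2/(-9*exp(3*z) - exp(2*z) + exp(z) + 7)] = (54*exp(2*z) + 4*exp(z) - 2)*exp(z)/(9*exp(3*z) + exp(2*z) - exp(z) - 7)^2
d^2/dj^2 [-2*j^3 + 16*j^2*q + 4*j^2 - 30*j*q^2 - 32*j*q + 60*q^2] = -12*j + 32*q + 8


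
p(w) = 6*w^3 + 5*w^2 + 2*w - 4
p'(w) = 18*w^2 + 10*w + 2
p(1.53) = 32.25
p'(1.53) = 59.44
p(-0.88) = -5.98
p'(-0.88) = 7.14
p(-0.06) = -4.10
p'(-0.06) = 1.46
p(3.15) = 239.45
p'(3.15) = 212.10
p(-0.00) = -4.00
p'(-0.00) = 2.00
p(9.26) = 5207.39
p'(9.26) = 1638.06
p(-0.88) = -5.98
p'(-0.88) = 7.14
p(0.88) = 5.72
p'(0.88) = 24.74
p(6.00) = 1484.00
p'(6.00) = 710.00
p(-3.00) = -127.00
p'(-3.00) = 134.00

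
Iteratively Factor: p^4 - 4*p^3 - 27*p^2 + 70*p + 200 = (p + 4)*(p^3 - 8*p^2 + 5*p + 50) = (p + 2)*(p + 4)*(p^2 - 10*p + 25) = (p - 5)*(p + 2)*(p + 4)*(p - 5)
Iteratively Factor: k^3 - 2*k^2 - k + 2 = (k - 1)*(k^2 - k - 2) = (k - 1)*(k + 1)*(k - 2)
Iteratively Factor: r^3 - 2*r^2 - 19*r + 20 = (r - 1)*(r^2 - r - 20) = (r - 1)*(r + 4)*(r - 5)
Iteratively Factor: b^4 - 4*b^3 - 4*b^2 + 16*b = (b - 2)*(b^3 - 2*b^2 - 8*b) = (b - 4)*(b - 2)*(b^2 + 2*b) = b*(b - 4)*(b - 2)*(b + 2)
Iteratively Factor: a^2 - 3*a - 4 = (a - 4)*(a + 1)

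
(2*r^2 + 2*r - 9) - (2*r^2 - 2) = 2*r - 7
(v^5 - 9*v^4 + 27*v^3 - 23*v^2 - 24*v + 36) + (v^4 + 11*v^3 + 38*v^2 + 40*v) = v^5 - 8*v^4 + 38*v^3 + 15*v^2 + 16*v + 36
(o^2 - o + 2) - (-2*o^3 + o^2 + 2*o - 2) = 2*o^3 - 3*o + 4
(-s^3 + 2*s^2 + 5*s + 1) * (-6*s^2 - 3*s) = 6*s^5 - 9*s^4 - 36*s^3 - 21*s^2 - 3*s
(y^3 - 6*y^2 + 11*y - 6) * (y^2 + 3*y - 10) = y^5 - 3*y^4 - 17*y^3 + 87*y^2 - 128*y + 60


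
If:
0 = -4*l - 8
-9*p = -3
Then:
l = -2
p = 1/3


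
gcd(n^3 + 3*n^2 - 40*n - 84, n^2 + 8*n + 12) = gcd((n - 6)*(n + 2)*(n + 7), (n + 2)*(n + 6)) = n + 2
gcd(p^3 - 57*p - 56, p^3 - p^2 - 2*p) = p + 1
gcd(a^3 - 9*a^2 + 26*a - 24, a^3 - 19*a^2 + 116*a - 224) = a - 4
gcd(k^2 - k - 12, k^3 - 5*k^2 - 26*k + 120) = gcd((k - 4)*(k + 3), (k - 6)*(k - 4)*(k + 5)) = k - 4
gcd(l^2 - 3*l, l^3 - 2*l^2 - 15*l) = l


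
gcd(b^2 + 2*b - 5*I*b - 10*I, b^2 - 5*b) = 1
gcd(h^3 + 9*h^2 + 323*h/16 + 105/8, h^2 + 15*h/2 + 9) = h + 6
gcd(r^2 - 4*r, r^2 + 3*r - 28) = r - 4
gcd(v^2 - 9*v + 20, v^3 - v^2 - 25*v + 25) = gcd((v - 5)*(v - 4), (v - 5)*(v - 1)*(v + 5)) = v - 5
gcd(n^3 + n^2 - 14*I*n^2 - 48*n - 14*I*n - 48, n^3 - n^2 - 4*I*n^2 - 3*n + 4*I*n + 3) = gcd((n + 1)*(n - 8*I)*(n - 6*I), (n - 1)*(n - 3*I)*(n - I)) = 1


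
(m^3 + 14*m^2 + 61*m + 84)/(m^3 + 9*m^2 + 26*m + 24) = (m + 7)/(m + 2)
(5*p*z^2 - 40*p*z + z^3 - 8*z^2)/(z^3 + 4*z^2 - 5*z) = (5*p*z - 40*p + z^2 - 8*z)/(z^2 + 4*z - 5)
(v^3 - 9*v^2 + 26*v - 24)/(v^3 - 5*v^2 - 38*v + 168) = (v^2 - 5*v + 6)/(v^2 - v - 42)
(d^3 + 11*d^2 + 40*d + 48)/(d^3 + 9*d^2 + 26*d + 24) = (d + 4)/(d + 2)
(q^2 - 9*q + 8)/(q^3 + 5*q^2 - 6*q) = (q - 8)/(q*(q + 6))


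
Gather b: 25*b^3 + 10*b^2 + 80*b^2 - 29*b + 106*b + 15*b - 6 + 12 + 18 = 25*b^3 + 90*b^2 + 92*b + 24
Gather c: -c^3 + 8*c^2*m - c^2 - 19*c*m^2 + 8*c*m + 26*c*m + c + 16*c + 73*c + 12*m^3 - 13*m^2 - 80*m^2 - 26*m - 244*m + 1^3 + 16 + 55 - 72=-c^3 + c^2*(8*m - 1) + c*(-19*m^2 + 34*m + 90) + 12*m^3 - 93*m^2 - 270*m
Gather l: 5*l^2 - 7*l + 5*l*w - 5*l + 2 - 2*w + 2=5*l^2 + l*(5*w - 12) - 2*w + 4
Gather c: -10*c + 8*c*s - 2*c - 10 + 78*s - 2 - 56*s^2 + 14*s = c*(8*s - 12) - 56*s^2 + 92*s - 12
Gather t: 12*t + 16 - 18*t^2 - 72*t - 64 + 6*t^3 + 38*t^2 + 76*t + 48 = 6*t^3 + 20*t^2 + 16*t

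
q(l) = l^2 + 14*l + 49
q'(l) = 2*l + 14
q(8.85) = 251.22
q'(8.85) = 31.70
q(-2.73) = 18.23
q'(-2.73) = 8.54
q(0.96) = 63.36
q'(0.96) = 15.92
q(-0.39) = 43.69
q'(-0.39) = 13.22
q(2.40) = 88.36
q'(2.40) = 18.80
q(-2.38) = 21.34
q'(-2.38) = 9.24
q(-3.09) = 15.29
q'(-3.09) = 7.82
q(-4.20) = 7.84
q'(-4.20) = 5.60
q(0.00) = 49.00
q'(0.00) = 14.00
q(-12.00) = 25.00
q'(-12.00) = -10.00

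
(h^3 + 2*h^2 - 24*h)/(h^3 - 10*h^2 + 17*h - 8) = h*(h^2 + 2*h - 24)/(h^3 - 10*h^2 + 17*h - 8)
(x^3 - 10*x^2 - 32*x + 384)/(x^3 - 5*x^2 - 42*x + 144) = (x - 8)/(x - 3)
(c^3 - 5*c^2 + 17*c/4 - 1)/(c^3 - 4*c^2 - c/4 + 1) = (2*c - 1)/(2*c + 1)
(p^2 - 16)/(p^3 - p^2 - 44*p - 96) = (p - 4)/(p^2 - 5*p - 24)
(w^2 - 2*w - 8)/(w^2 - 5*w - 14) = (w - 4)/(w - 7)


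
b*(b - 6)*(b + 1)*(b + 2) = b^4 - 3*b^3 - 16*b^2 - 12*b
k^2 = k^2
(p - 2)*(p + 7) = p^2 + 5*p - 14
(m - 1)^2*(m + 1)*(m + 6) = m^4 + 5*m^3 - 7*m^2 - 5*m + 6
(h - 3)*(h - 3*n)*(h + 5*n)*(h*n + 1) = h^4*n + 2*h^3*n^2 - 3*h^3*n + h^3 - 15*h^2*n^3 - 6*h^2*n^2 + 2*h^2*n - 3*h^2 + 45*h*n^3 - 15*h*n^2 - 6*h*n + 45*n^2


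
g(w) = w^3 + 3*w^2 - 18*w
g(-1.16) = 23.36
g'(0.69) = -12.43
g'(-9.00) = 171.00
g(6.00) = 216.00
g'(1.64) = -0.09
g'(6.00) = 126.00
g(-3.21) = 55.62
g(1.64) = -17.04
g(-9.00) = -324.00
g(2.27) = -13.70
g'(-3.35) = -4.43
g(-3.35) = 56.37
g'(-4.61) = 18.10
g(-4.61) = 48.76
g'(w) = 3*w^2 + 6*w - 18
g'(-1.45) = -20.39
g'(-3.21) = -6.35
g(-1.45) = 29.36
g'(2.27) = 11.08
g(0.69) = -10.66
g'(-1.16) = -20.92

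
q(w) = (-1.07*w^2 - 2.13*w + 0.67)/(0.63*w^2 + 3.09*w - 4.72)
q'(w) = (-2.14*w - 2.13)/(0.63*w^2 + 3.09*w - 4.72) + (-1.26*w - 3.09)*(-1.07*w^2 - 2.13*w + 0.67)/(0.63*w^2 + 3.09*w - 4.72)^2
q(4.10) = -1.41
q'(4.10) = 0.04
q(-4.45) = 1.84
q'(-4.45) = -2.01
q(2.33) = -1.71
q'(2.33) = 0.54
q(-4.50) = 1.95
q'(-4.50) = -2.13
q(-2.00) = -0.08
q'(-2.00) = -0.26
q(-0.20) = -0.20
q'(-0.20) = 0.21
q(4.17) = -1.40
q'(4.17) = 0.03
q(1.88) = -2.15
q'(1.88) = 1.68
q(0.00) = -0.14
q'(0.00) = 0.36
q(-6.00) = 43.22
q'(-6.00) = -351.59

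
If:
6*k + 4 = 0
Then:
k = -2/3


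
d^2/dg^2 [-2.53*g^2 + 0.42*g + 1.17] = -5.06000000000000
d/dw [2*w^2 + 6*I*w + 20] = 4*w + 6*I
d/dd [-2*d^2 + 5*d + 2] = 5 - 4*d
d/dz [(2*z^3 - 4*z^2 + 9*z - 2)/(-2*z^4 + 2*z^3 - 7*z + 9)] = ((-6*z^2 + 8*z - 9)*(2*z^4 - 2*z^3 + 7*z - 9) + (8*z^3 - 6*z^2 + 7)*(2*z^3 - 4*z^2 + 9*z - 2))/(2*z^4 - 2*z^3 + 7*z - 9)^2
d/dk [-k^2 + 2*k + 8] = 2 - 2*k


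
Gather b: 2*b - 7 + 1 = 2*b - 6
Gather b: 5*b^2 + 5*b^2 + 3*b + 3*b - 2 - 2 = 10*b^2 + 6*b - 4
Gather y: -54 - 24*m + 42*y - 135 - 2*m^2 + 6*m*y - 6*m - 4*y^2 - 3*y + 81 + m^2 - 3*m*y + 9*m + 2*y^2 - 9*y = -m^2 - 21*m - 2*y^2 + y*(3*m + 30) - 108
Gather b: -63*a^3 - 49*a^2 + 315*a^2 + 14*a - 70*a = -63*a^3 + 266*a^2 - 56*a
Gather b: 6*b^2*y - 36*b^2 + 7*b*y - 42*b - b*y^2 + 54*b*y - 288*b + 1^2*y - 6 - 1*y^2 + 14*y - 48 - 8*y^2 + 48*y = b^2*(6*y - 36) + b*(-y^2 + 61*y - 330) - 9*y^2 + 63*y - 54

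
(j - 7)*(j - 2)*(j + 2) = j^3 - 7*j^2 - 4*j + 28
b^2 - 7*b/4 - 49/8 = (b - 7/2)*(b + 7/4)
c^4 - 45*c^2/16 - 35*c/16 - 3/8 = (c - 2)*(c + 1/4)*(c + 3/4)*(c + 1)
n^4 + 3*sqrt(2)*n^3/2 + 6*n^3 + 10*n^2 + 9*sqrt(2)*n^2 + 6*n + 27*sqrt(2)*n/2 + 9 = (n + 3)^2*(n + sqrt(2)/2)*(n + sqrt(2))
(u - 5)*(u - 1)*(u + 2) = u^3 - 4*u^2 - 7*u + 10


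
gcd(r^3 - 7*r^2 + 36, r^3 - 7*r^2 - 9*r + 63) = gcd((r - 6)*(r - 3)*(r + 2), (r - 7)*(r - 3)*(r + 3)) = r - 3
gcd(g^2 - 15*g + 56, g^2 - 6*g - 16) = g - 8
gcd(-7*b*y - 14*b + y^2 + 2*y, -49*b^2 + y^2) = -7*b + y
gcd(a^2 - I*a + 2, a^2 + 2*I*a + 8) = a - 2*I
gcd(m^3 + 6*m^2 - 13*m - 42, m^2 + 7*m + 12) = 1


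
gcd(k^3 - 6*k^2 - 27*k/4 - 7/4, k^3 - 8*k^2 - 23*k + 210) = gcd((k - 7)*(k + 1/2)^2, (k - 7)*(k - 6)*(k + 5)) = k - 7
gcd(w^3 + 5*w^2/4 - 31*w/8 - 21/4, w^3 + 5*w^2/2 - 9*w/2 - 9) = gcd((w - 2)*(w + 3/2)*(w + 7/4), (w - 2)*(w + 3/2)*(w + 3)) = w^2 - w/2 - 3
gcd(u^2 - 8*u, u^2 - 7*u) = u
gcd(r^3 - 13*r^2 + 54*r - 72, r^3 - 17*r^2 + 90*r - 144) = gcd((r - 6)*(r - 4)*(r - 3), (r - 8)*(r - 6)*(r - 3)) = r^2 - 9*r + 18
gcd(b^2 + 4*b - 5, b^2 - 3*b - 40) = b + 5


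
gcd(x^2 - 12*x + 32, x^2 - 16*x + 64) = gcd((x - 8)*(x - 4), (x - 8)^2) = x - 8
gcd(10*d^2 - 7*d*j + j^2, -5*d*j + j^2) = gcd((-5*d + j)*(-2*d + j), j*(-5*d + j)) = 5*d - j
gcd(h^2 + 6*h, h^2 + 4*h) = h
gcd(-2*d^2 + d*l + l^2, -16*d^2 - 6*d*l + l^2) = 2*d + l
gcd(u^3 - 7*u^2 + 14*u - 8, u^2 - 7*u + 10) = u - 2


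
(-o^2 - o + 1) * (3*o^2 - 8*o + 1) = -3*o^4 + 5*o^3 + 10*o^2 - 9*o + 1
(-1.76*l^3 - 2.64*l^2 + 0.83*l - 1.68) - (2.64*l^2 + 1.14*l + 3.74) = -1.76*l^3 - 5.28*l^2 - 0.31*l - 5.42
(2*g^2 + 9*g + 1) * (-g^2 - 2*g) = -2*g^4 - 13*g^3 - 19*g^2 - 2*g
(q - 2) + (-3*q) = -2*q - 2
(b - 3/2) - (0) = b - 3/2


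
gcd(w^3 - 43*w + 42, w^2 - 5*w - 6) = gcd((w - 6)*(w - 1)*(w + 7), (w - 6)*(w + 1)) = w - 6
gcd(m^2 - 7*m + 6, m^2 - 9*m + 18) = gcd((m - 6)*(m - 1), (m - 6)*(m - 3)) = m - 6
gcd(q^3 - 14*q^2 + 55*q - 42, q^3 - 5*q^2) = 1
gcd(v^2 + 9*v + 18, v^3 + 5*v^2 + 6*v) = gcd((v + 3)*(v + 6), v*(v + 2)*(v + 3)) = v + 3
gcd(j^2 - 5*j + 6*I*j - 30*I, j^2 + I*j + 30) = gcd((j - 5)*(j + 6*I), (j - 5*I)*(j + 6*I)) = j + 6*I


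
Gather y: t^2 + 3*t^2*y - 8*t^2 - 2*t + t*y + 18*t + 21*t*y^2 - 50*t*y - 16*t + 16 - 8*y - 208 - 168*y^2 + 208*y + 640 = -7*t^2 + y^2*(21*t - 168) + y*(3*t^2 - 49*t + 200) + 448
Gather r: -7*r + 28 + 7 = 35 - 7*r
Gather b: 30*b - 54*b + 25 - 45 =-24*b - 20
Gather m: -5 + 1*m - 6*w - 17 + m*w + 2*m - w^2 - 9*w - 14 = m*(w + 3) - w^2 - 15*w - 36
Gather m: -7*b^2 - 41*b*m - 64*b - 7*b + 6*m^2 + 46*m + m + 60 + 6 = -7*b^2 - 71*b + 6*m^2 + m*(47 - 41*b) + 66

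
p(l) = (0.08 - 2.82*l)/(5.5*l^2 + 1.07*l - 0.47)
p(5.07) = -0.10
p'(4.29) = 0.03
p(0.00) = -0.17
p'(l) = (0.08 - 2.82*l)*(-11.0*l - 1.07)/(5.5*l^2 + 1.07*l - 0.47)^2 - 2.82/(5.5*l^2 + 1.07*l - 0.47) = (15.51*l^2 - 0.88*l + 1.2398)/(30.25*l^4 + 11.77*l^3 - 4.0251*l^2 - 1.0058*l + 0.2209)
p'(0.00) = 5.61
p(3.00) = -0.16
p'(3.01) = 0.05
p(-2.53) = 0.23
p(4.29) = -0.11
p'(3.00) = 0.05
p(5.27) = -0.09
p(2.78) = -0.17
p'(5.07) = 0.02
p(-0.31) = -3.49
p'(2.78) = 0.06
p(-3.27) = 0.17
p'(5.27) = 0.02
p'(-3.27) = 0.06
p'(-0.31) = 40.25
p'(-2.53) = 0.10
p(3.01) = -0.16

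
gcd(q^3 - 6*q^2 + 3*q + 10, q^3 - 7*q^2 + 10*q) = q^2 - 7*q + 10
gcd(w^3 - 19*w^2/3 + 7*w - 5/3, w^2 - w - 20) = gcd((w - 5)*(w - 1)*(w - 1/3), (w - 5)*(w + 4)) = w - 5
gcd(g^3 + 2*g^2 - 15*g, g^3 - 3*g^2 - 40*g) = g^2 + 5*g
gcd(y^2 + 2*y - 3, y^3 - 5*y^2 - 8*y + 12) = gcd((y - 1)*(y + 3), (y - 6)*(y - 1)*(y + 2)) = y - 1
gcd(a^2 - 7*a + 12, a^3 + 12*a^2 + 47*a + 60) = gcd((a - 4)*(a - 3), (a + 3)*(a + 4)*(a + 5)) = 1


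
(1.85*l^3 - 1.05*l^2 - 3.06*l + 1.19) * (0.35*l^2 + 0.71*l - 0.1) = 0.6475*l^5 + 0.946*l^4 - 2.0015*l^3 - 1.6511*l^2 + 1.1509*l - 0.119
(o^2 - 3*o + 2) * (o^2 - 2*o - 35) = o^4 - 5*o^3 - 27*o^2 + 101*o - 70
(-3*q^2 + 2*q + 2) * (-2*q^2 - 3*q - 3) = 6*q^4 + 5*q^3 - q^2 - 12*q - 6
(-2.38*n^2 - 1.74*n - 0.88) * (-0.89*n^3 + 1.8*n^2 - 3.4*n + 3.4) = 2.1182*n^5 - 2.7354*n^4 + 5.7432*n^3 - 3.76*n^2 - 2.924*n - 2.992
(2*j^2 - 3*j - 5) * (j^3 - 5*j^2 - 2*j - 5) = 2*j^5 - 13*j^4 + 6*j^3 + 21*j^2 + 25*j + 25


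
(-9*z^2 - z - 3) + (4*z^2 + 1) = -5*z^2 - z - 2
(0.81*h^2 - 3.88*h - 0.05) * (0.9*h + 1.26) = 0.729*h^3 - 2.4714*h^2 - 4.9338*h - 0.063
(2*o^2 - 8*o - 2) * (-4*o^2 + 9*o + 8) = -8*o^4 + 50*o^3 - 48*o^2 - 82*o - 16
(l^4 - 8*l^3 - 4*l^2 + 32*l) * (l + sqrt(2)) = l^5 - 8*l^4 + sqrt(2)*l^4 - 8*sqrt(2)*l^3 - 4*l^3 - 4*sqrt(2)*l^2 + 32*l^2 + 32*sqrt(2)*l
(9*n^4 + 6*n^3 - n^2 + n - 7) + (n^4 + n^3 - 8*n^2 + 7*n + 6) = 10*n^4 + 7*n^3 - 9*n^2 + 8*n - 1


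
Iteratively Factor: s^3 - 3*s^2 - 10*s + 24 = (s + 3)*(s^2 - 6*s + 8) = (s - 2)*(s + 3)*(s - 4)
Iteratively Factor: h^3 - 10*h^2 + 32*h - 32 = (h - 4)*(h^2 - 6*h + 8) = (h - 4)^2*(h - 2)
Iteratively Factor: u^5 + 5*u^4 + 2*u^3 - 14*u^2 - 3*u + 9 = (u - 1)*(u^4 + 6*u^3 + 8*u^2 - 6*u - 9) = (u - 1)*(u + 3)*(u^3 + 3*u^2 - u - 3) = (u - 1)*(u + 1)*(u + 3)*(u^2 + 2*u - 3) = (u - 1)*(u + 1)*(u + 3)^2*(u - 1)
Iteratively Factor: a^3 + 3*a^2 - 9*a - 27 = (a - 3)*(a^2 + 6*a + 9) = (a - 3)*(a + 3)*(a + 3)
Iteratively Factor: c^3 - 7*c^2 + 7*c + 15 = (c + 1)*(c^2 - 8*c + 15) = (c - 5)*(c + 1)*(c - 3)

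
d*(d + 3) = d^2 + 3*d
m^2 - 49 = (m - 7)*(m + 7)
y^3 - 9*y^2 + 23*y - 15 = (y - 5)*(y - 3)*(y - 1)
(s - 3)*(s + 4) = s^2 + s - 12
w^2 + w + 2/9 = (w + 1/3)*(w + 2/3)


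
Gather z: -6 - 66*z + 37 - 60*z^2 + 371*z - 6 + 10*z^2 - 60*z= -50*z^2 + 245*z + 25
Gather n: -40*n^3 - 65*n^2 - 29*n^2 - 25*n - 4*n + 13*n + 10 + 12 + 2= -40*n^3 - 94*n^2 - 16*n + 24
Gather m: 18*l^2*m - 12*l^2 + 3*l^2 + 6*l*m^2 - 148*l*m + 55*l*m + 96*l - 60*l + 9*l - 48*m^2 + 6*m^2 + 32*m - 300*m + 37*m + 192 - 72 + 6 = -9*l^2 + 45*l + m^2*(6*l - 42) + m*(18*l^2 - 93*l - 231) + 126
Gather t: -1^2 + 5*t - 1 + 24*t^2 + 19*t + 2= 24*t^2 + 24*t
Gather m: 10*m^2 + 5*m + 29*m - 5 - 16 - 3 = 10*m^2 + 34*m - 24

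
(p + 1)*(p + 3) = p^2 + 4*p + 3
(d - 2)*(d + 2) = d^2 - 4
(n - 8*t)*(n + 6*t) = n^2 - 2*n*t - 48*t^2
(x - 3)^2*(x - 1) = x^3 - 7*x^2 + 15*x - 9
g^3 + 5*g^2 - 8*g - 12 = (g - 2)*(g + 1)*(g + 6)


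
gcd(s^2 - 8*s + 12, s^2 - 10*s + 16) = s - 2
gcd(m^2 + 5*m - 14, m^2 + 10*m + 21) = m + 7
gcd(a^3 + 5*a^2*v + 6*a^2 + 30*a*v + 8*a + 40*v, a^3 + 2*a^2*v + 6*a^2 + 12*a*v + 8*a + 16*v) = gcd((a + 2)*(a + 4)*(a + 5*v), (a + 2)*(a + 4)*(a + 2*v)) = a^2 + 6*a + 8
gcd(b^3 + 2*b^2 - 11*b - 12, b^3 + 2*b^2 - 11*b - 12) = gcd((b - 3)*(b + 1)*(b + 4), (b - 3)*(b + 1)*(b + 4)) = b^3 + 2*b^2 - 11*b - 12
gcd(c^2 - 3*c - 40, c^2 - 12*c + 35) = 1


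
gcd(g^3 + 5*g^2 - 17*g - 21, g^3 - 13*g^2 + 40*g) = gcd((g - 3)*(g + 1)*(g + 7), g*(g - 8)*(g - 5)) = 1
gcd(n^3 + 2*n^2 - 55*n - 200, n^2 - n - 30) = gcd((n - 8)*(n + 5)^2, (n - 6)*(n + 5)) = n + 5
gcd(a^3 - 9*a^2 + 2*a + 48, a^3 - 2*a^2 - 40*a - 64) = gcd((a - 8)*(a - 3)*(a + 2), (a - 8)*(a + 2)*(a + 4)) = a^2 - 6*a - 16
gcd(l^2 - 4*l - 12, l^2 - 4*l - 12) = l^2 - 4*l - 12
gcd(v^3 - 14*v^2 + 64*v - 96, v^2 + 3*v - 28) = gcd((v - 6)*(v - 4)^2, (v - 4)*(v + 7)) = v - 4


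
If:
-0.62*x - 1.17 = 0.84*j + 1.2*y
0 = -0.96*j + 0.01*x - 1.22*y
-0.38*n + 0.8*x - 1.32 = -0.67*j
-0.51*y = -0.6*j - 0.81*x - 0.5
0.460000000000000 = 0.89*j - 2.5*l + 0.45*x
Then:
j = 0.88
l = -0.18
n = -5.53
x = -1.71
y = -0.71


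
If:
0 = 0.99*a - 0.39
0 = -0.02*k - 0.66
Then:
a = 0.39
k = -33.00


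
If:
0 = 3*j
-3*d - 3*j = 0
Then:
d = 0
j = 0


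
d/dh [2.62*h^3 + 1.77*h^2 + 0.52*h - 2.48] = 7.86*h^2 + 3.54*h + 0.52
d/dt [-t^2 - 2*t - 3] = -2*t - 2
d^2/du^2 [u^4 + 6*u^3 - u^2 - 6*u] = 12*u^2 + 36*u - 2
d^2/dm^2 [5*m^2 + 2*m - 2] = 10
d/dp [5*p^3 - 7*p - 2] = 15*p^2 - 7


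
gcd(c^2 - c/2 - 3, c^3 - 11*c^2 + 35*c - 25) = 1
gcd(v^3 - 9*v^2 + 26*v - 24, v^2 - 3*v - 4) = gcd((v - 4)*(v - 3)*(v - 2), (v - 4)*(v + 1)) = v - 4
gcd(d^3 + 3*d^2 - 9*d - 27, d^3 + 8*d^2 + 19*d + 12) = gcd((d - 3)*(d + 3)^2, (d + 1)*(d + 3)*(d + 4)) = d + 3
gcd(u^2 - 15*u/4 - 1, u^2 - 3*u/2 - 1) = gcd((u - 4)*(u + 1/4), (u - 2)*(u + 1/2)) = 1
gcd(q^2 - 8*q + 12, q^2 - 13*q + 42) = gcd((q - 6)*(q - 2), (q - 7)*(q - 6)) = q - 6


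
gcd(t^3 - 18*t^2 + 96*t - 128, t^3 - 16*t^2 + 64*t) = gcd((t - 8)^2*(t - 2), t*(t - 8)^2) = t^2 - 16*t + 64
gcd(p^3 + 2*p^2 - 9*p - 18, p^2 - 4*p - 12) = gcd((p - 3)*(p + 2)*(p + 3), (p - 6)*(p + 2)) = p + 2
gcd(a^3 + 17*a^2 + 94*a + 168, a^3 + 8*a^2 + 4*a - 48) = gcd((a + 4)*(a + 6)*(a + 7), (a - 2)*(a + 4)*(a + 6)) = a^2 + 10*a + 24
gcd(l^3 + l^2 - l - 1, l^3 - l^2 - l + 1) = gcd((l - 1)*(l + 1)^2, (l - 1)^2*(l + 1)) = l^2 - 1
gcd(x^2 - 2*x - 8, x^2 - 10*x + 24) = x - 4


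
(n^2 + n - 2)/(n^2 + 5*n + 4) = (n^2 + n - 2)/(n^2 + 5*n + 4)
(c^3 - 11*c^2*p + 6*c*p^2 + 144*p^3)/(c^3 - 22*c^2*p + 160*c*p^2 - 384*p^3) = (-c - 3*p)/(-c + 8*p)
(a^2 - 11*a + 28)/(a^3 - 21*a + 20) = (a - 7)/(a^2 + 4*a - 5)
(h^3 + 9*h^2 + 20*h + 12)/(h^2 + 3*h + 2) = h + 6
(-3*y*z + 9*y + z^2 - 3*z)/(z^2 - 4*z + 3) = (-3*y + z)/(z - 1)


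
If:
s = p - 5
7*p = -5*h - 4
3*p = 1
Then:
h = -19/15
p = 1/3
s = -14/3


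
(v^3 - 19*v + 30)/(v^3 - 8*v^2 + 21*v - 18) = (v + 5)/(v - 3)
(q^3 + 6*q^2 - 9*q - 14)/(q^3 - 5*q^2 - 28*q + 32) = (q^3 + 6*q^2 - 9*q - 14)/(q^3 - 5*q^2 - 28*q + 32)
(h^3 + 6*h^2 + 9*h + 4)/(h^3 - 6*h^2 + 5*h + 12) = (h^2 + 5*h + 4)/(h^2 - 7*h + 12)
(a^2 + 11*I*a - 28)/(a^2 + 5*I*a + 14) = (a + 4*I)/(a - 2*I)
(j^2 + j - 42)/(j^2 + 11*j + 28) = (j - 6)/(j + 4)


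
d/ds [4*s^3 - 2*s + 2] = 12*s^2 - 2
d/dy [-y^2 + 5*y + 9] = 5 - 2*y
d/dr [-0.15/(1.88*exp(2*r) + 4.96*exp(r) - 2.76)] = (0.564*exp(r) + 0.744)*exp(r)/(1.88*exp(2*r) + 4.96*exp(r) - 2.76)^2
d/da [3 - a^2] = -2*a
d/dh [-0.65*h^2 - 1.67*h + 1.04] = -1.3*h - 1.67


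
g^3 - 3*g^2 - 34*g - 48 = (g - 8)*(g + 2)*(g + 3)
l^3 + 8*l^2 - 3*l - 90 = (l - 3)*(l + 5)*(l + 6)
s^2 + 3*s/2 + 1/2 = (s + 1/2)*(s + 1)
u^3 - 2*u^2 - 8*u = u*(u - 4)*(u + 2)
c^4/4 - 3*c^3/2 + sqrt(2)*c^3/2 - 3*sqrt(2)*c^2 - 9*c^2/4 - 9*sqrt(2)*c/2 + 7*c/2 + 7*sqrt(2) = (c/2 + 1)*(c/2 + sqrt(2))*(c - 7)*(c - 1)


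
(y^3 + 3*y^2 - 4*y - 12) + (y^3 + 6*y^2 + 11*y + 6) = 2*y^3 + 9*y^2 + 7*y - 6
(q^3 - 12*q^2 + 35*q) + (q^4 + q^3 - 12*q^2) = q^4 + 2*q^3 - 24*q^2 + 35*q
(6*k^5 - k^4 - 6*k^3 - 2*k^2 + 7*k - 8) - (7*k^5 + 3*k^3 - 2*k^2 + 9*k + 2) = -k^5 - k^4 - 9*k^3 - 2*k - 10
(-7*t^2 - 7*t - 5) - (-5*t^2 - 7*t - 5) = -2*t^2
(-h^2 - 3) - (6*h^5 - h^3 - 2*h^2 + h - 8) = -6*h^5 + h^3 + h^2 - h + 5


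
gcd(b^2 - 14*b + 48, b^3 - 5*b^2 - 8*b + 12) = b - 6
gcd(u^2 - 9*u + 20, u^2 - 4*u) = u - 4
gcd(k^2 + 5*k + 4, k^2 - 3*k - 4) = k + 1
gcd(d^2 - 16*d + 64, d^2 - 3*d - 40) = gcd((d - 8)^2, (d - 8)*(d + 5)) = d - 8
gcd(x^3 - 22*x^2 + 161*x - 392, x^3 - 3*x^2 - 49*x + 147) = x - 7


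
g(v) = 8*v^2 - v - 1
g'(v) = 16*v - 1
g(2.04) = 30.25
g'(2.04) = 31.64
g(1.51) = 15.73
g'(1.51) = 23.16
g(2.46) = 44.95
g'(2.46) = 38.36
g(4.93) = 188.51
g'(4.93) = 77.88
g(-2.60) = 55.68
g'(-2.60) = -42.60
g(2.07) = 31.21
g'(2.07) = 32.12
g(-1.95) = 31.37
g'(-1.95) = -32.20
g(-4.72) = 181.95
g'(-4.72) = -76.52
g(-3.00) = 74.00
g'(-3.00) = -49.00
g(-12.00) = 1163.00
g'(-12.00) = -193.00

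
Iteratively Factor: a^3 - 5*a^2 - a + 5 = (a + 1)*(a^2 - 6*a + 5) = (a - 1)*(a + 1)*(a - 5)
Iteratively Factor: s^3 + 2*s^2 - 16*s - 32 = (s + 4)*(s^2 - 2*s - 8) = (s - 4)*(s + 4)*(s + 2)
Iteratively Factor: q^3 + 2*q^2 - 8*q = (q)*(q^2 + 2*q - 8) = q*(q - 2)*(q + 4)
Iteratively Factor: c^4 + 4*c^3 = (c)*(c^3 + 4*c^2) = c^2*(c^2 + 4*c) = c^2*(c + 4)*(c)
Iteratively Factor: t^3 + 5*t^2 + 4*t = (t)*(t^2 + 5*t + 4) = t*(t + 1)*(t + 4)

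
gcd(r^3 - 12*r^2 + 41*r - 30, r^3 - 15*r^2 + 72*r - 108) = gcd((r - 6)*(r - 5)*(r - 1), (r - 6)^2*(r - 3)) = r - 6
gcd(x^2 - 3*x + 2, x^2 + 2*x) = 1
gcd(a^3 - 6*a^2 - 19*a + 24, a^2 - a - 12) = a + 3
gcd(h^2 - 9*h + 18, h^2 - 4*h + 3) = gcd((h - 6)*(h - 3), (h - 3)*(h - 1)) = h - 3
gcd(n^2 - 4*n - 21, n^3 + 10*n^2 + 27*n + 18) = n + 3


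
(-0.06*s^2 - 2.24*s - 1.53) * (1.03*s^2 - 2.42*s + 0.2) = -0.0618*s^4 - 2.162*s^3 + 3.8329*s^2 + 3.2546*s - 0.306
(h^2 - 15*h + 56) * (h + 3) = h^3 - 12*h^2 + 11*h + 168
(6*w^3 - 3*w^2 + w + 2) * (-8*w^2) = -48*w^5 + 24*w^4 - 8*w^3 - 16*w^2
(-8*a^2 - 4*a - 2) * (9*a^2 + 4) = -72*a^4 - 36*a^3 - 50*a^2 - 16*a - 8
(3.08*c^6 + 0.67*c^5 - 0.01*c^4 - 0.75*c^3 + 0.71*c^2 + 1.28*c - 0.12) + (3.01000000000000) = 3.08*c^6 + 0.67*c^5 - 0.01*c^4 - 0.75*c^3 + 0.71*c^2 + 1.28*c + 2.89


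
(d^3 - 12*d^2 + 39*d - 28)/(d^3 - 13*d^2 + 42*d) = (d^2 - 5*d + 4)/(d*(d - 6))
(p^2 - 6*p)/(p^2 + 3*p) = (p - 6)/(p + 3)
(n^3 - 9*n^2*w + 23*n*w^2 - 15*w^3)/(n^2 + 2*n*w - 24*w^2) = (n^3 - 9*n^2*w + 23*n*w^2 - 15*w^3)/(n^2 + 2*n*w - 24*w^2)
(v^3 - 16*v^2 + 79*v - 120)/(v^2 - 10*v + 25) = (v^2 - 11*v + 24)/(v - 5)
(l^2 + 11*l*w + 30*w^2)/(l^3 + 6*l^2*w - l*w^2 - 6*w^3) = (-l - 5*w)/(-l^2 + w^2)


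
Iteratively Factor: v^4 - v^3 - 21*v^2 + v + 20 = (v - 5)*(v^3 + 4*v^2 - v - 4) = (v - 5)*(v - 1)*(v^2 + 5*v + 4) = (v - 5)*(v - 1)*(v + 1)*(v + 4)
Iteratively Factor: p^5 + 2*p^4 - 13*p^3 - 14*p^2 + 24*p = (p - 3)*(p^4 + 5*p^3 + 2*p^2 - 8*p) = (p - 3)*(p + 2)*(p^3 + 3*p^2 - 4*p) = p*(p - 3)*(p + 2)*(p^2 + 3*p - 4) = p*(p - 3)*(p + 2)*(p + 4)*(p - 1)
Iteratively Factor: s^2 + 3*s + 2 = (s + 1)*(s + 2)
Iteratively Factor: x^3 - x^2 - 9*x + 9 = (x - 3)*(x^2 + 2*x - 3) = (x - 3)*(x + 3)*(x - 1)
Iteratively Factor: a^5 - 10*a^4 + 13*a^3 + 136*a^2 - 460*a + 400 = (a - 5)*(a^4 - 5*a^3 - 12*a^2 + 76*a - 80) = (a - 5)*(a + 4)*(a^3 - 9*a^2 + 24*a - 20) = (a - 5)*(a - 2)*(a + 4)*(a^2 - 7*a + 10) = (a - 5)*(a - 2)^2*(a + 4)*(a - 5)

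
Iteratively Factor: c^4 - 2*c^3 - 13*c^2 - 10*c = (c + 2)*(c^3 - 4*c^2 - 5*c) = (c + 1)*(c + 2)*(c^2 - 5*c) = (c - 5)*(c + 1)*(c + 2)*(c)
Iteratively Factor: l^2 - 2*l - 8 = (l - 4)*(l + 2)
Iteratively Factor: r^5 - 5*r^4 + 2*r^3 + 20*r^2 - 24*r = (r - 2)*(r^4 - 3*r^3 - 4*r^2 + 12*r) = (r - 2)^2*(r^3 - r^2 - 6*r) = (r - 3)*(r - 2)^2*(r^2 + 2*r) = r*(r - 3)*(r - 2)^2*(r + 2)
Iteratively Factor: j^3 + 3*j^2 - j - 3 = (j + 1)*(j^2 + 2*j - 3) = (j + 1)*(j + 3)*(j - 1)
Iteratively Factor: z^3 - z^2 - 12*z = (z + 3)*(z^2 - 4*z) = (z - 4)*(z + 3)*(z)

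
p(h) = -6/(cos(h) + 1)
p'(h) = -6*sin(h)/(cos(h) + 1)^2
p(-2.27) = -16.84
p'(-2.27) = 36.15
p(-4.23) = -11.19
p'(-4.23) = -18.49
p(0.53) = -3.22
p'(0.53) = -0.87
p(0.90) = -3.70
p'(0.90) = -1.79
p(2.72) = -68.52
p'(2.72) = -320.24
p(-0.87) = -3.65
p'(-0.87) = 1.70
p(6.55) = -3.05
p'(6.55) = -0.41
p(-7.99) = -6.94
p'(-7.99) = 7.96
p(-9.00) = -67.51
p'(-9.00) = 313.09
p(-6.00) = -3.06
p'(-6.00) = -0.44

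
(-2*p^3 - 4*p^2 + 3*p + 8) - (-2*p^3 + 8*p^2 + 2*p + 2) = -12*p^2 + p + 6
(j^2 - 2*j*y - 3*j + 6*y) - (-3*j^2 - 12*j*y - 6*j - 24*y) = 4*j^2 + 10*j*y + 3*j + 30*y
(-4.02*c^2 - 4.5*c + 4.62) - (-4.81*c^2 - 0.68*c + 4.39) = 0.79*c^2 - 3.82*c + 0.23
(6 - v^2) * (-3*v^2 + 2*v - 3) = 3*v^4 - 2*v^3 - 15*v^2 + 12*v - 18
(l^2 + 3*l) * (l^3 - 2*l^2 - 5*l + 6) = l^5 + l^4 - 11*l^3 - 9*l^2 + 18*l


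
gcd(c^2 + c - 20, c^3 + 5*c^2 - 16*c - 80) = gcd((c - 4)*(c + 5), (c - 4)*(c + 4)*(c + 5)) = c^2 + c - 20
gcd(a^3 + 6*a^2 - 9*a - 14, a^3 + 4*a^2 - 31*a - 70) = a + 7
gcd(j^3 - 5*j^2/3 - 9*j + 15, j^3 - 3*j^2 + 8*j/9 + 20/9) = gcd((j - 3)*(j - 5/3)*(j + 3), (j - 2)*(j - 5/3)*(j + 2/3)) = j - 5/3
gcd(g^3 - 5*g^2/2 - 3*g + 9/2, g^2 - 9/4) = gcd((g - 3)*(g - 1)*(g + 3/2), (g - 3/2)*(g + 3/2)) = g + 3/2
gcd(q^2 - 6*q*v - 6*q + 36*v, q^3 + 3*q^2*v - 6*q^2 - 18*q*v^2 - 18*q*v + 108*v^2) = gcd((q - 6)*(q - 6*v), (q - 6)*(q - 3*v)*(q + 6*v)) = q - 6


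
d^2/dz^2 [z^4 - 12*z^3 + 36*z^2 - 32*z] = 12*z^2 - 72*z + 72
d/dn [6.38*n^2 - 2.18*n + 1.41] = 12.76*n - 2.18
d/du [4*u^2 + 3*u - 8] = 8*u + 3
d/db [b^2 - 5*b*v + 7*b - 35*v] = 2*b - 5*v + 7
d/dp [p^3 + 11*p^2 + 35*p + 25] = 3*p^2 + 22*p + 35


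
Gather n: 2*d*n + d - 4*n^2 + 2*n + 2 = d - 4*n^2 + n*(2*d + 2) + 2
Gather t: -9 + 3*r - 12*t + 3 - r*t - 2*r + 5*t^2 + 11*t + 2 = r + 5*t^2 + t*(-r - 1) - 4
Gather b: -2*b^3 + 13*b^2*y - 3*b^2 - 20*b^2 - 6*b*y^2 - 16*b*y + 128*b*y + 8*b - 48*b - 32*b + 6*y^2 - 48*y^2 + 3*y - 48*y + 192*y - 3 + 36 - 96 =-2*b^3 + b^2*(13*y - 23) + b*(-6*y^2 + 112*y - 72) - 42*y^2 + 147*y - 63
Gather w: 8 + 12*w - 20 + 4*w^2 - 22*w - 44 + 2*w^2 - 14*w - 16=6*w^2 - 24*w - 72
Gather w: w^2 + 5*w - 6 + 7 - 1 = w^2 + 5*w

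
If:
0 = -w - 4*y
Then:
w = -4*y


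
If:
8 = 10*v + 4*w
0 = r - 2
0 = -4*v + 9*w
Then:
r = 2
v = 36/53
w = 16/53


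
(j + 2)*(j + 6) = j^2 + 8*j + 12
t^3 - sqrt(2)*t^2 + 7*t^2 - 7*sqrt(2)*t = t*(t + 7)*(t - sqrt(2))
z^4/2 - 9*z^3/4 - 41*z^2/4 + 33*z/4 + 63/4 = (z/2 + 1/2)*(z - 7)*(z - 3/2)*(z + 3)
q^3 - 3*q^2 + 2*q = q*(q - 2)*(q - 1)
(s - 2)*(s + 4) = s^2 + 2*s - 8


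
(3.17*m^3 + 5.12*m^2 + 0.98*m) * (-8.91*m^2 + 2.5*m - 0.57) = -28.2447*m^5 - 37.6942*m^4 + 2.2613*m^3 - 0.468399999999999*m^2 - 0.5586*m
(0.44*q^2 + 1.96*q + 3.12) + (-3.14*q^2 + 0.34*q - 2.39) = -2.7*q^2 + 2.3*q + 0.73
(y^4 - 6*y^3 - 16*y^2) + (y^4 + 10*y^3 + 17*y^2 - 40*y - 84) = 2*y^4 + 4*y^3 + y^2 - 40*y - 84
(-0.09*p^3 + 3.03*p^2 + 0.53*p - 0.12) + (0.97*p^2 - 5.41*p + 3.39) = -0.09*p^3 + 4.0*p^2 - 4.88*p + 3.27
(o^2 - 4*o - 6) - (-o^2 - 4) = 2*o^2 - 4*o - 2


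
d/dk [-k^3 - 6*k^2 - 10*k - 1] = -3*k^2 - 12*k - 10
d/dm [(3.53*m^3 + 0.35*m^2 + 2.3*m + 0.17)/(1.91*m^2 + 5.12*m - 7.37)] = (6.7423*m^4 + 36.1472*m^3 - 80.6493*m^2 - 5.8084*m - 17.8214)/(3.6481*m^4 + 19.5584*m^3 - 1.939*m^2 - 75.4688*m + 54.3169)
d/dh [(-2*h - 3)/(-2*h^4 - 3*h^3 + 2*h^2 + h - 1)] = (-12*h^4 - 36*h^3 - 23*h^2 + 12*h + 5)/(4*h^8 + 12*h^7 + h^6 - 16*h^5 + 2*h^4 + 10*h^3 - 3*h^2 - 2*h + 1)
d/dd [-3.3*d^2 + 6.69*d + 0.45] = 6.69 - 6.6*d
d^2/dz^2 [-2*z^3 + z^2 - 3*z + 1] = 2 - 12*z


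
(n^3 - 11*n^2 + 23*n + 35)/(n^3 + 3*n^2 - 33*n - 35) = (n - 7)/(n + 7)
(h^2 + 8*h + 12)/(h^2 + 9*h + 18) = (h + 2)/(h + 3)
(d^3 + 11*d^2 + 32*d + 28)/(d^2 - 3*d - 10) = (d^2 + 9*d + 14)/(d - 5)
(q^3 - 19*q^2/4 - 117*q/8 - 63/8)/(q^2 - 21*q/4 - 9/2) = (2*q^2 - 11*q - 21)/(2*(q - 6))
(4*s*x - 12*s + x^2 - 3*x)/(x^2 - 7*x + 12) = (4*s + x)/(x - 4)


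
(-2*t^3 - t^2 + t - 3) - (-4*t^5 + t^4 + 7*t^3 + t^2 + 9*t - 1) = 4*t^5 - t^4 - 9*t^3 - 2*t^2 - 8*t - 2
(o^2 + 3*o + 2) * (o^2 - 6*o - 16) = o^4 - 3*o^3 - 32*o^2 - 60*o - 32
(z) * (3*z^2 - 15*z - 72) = 3*z^3 - 15*z^2 - 72*z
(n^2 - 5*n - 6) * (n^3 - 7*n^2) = n^5 - 12*n^4 + 29*n^3 + 42*n^2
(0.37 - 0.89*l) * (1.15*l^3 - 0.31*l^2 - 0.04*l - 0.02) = -1.0235*l^4 + 0.7014*l^3 - 0.0791*l^2 + 0.003*l - 0.0074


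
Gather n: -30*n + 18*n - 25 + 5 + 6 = -12*n - 14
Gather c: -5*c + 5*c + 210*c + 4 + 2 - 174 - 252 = 210*c - 420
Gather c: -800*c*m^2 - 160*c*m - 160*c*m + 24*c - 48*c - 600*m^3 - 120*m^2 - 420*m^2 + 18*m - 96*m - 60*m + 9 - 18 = c*(-800*m^2 - 320*m - 24) - 600*m^3 - 540*m^2 - 138*m - 9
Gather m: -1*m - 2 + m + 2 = 0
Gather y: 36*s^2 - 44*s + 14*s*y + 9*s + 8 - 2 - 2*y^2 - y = 36*s^2 - 35*s - 2*y^2 + y*(14*s - 1) + 6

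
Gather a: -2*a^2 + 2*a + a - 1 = -2*a^2 + 3*a - 1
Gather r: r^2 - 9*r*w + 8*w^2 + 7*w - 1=r^2 - 9*r*w + 8*w^2 + 7*w - 1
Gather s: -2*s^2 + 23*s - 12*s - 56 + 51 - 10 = -2*s^2 + 11*s - 15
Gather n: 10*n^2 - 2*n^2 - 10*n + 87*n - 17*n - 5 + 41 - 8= 8*n^2 + 60*n + 28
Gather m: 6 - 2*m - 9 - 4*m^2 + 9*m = -4*m^2 + 7*m - 3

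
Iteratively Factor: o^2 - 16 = (o + 4)*(o - 4)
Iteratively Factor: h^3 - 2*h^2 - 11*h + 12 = (h + 3)*(h^2 - 5*h + 4) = (h - 1)*(h + 3)*(h - 4)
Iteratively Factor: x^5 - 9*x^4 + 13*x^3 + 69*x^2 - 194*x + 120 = (x - 4)*(x^4 - 5*x^3 - 7*x^2 + 41*x - 30) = (x - 4)*(x + 3)*(x^3 - 8*x^2 + 17*x - 10) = (x - 4)*(x - 2)*(x + 3)*(x^2 - 6*x + 5) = (x - 4)*(x - 2)*(x - 1)*(x + 3)*(x - 5)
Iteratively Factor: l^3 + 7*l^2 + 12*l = (l + 3)*(l^2 + 4*l) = l*(l + 3)*(l + 4)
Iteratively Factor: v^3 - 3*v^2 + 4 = (v - 2)*(v^2 - v - 2) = (v - 2)^2*(v + 1)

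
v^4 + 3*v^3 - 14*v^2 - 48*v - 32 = (v - 4)*(v + 1)*(v + 2)*(v + 4)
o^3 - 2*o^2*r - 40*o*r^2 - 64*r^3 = (o - 8*r)*(o + 2*r)*(o + 4*r)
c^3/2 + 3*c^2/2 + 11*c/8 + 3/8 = (c/2 + 1/4)*(c + 1)*(c + 3/2)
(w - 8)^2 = w^2 - 16*w + 64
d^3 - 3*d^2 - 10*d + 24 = (d - 4)*(d - 2)*(d + 3)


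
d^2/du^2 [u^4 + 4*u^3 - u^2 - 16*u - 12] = 12*u^2 + 24*u - 2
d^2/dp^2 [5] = 0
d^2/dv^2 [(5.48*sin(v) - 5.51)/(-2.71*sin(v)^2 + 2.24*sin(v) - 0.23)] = (40.245668*sin(v)^5 - 128.598172*sin(v)^4 - 0.641728000000001*sin(v)^3 + 231.709798*sin(v)^2 - 182.74218*sin(v) + 42.7785939999999)/(2.71*sin(v)^2 - 2.24*sin(v) + 0.23)^3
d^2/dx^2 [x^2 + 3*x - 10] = 2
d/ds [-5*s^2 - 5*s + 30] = -10*s - 5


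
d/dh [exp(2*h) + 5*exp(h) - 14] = (2*exp(h) + 5)*exp(h)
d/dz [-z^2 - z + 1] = -2*z - 1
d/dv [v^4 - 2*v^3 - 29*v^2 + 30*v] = 4*v^3 - 6*v^2 - 58*v + 30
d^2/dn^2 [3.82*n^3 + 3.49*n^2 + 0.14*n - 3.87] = 22.92*n + 6.98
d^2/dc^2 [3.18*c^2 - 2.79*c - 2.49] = 6.36000000000000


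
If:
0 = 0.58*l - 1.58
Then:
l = 2.72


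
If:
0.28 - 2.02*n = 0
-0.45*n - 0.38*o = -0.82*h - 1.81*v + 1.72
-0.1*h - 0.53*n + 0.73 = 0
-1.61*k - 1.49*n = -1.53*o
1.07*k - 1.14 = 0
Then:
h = 6.57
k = 1.07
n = 0.14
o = 1.26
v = -1.73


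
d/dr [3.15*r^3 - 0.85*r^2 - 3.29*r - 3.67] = 9.45*r^2 - 1.7*r - 3.29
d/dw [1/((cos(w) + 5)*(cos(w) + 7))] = 2*(cos(w) + 6)*sin(w)/((cos(w) + 5)^2*(cos(w) + 7)^2)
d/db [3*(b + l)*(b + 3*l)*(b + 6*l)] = 9*b^2 + 60*b*l + 81*l^2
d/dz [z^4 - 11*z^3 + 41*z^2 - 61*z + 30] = 4*z^3 - 33*z^2 + 82*z - 61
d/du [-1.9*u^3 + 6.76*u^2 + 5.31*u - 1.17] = -5.7*u^2 + 13.52*u + 5.31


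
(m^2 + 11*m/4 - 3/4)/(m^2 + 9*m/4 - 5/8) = 2*(m + 3)/(2*m + 5)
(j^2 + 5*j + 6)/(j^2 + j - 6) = (j + 2)/(j - 2)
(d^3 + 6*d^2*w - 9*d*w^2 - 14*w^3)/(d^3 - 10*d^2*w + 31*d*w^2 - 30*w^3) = (d^2 + 8*d*w + 7*w^2)/(d^2 - 8*d*w + 15*w^2)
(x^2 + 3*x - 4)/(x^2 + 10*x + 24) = (x - 1)/(x + 6)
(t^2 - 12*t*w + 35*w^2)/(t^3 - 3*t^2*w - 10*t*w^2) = (t - 7*w)/(t*(t + 2*w))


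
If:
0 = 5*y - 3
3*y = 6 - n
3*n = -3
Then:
No Solution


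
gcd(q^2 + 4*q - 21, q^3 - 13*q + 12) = q - 3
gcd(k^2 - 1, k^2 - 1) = k^2 - 1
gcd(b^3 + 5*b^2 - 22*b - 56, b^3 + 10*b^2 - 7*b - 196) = b^2 + 3*b - 28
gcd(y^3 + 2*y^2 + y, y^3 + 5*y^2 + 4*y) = y^2 + y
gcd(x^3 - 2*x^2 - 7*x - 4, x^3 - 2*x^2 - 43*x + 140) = x - 4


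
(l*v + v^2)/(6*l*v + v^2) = (l + v)/(6*l + v)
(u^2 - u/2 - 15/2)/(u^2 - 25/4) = 2*(u - 3)/(2*u - 5)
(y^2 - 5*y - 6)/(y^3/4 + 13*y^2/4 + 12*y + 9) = 4*(y - 6)/(y^2 + 12*y + 36)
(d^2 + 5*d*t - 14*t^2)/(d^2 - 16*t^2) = (d^2 + 5*d*t - 14*t^2)/(d^2 - 16*t^2)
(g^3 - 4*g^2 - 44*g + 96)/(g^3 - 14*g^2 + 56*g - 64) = (g + 6)/(g - 4)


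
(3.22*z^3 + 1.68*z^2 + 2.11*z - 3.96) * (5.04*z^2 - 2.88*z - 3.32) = 16.2288*z^5 - 0.8064*z^4 - 4.8944*z^3 - 31.6128*z^2 + 4.3996*z + 13.1472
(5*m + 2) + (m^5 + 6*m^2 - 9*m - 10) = m^5 + 6*m^2 - 4*m - 8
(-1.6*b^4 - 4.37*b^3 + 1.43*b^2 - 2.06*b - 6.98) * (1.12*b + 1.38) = -1.792*b^5 - 7.1024*b^4 - 4.429*b^3 - 0.333800000000001*b^2 - 10.6604*b - 9.6324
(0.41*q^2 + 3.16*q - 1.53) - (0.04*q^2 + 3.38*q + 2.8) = 0.37*q^2 - 0.22*q - 4.33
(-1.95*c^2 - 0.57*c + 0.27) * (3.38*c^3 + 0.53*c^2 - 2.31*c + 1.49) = -6.591*c^5 - 2.9601*c^4 + 5.115*c^3 - 1.4457*c^2 - 1.473*c + 0.4023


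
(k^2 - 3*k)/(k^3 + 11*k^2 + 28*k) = (k - 3)/(k^2 + 11*k + 28)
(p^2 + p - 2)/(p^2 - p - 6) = (p - 1)/(p - 3)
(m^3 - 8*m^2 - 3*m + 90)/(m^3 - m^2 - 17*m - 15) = (m - 6)/(m + 1)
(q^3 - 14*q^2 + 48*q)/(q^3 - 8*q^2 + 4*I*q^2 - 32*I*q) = (q - 6)/(q + 4*I)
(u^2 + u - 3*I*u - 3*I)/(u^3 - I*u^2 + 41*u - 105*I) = (u + 1)/(u^2 + 2*I*u + 35)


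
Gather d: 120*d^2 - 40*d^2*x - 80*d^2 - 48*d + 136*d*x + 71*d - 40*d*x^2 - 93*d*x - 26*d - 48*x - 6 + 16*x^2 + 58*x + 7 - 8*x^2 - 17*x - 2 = d^2*(40 - 40*x) + d*(-40*x^2 + 43*x - 3) + 8*x^2 - 7*x - 1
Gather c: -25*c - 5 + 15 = 10 - 25*c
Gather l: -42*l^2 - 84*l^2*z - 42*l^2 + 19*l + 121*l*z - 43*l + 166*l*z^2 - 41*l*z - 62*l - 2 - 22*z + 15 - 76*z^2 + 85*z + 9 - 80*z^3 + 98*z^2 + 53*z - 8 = l^2*(-84*z - 84) + l*(166*z^2 + 80*z - 86) - 80*z^3 + 22*z^2 + 116*z + 14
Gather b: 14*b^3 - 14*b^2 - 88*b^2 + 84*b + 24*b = 14*b^3 - 102*b^2 + 108*b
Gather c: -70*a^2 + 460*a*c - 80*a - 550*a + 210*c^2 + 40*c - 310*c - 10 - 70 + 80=-70*a^2 - 630*a + 210*c^2 + c*(460*a - 270)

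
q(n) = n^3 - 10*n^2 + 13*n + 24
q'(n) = 3*n^2 - 20*n + 13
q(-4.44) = -318.38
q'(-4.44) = 160.94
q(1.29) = 26.28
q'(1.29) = -7.81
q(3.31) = -6.27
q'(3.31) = -20.33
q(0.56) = 28.32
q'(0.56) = 2.74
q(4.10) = -21.88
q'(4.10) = -18.57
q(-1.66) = -29.71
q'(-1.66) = 54.47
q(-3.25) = -158.20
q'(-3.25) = 109.69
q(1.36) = 25.70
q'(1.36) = -8.65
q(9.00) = 60.00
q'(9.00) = 76.00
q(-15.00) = -5796.00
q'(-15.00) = 988.00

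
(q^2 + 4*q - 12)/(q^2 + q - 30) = (q - 2)/(q - 5)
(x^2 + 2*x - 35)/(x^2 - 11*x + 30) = (x + 7)/(x - 6)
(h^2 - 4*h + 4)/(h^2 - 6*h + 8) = (h - 2)/(h - 4)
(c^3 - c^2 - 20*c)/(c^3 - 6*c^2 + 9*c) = (c^2 - c - 20)/(c^2 - 6*c + 9)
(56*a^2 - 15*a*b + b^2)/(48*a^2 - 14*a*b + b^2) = (7*a - b)/(6*a - b)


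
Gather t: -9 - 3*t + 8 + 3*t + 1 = 0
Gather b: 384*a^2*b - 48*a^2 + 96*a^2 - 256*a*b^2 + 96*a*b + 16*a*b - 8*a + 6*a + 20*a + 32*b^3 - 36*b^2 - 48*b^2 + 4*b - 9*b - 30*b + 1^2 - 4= 48*a^2 + 18*a + 32*b^3 + b^2*(-256*a - 84) + b*(384*a^2 + 112*a - 35) - 3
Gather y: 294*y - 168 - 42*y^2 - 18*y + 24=-42*y^2 + 276*y - 144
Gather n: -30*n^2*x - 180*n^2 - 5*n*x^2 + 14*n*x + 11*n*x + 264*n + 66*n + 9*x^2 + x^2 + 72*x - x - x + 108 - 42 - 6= n^2*(-30*x - 180) + n*(-5*x^2 + 25*x + 330) + 10*x^2 + 70*x + 60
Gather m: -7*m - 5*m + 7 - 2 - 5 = -12*m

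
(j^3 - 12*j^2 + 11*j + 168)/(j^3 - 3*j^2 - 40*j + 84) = (j^2 - 5*j - 24)/(j^2 + 4*j - 12)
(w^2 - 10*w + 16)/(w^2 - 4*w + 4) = (w - 8)/(w - 2)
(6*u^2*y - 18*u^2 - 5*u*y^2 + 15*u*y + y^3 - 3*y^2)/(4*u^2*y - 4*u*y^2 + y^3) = (-3*u*y + 9*u + y^2 - 3*y)/(y*(-2*u + y))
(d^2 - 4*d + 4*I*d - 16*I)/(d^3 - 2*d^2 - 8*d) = (d + 4*I)/(d*(d + 2))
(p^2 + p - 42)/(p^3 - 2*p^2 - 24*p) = (p + 7)/(p*(p + 4))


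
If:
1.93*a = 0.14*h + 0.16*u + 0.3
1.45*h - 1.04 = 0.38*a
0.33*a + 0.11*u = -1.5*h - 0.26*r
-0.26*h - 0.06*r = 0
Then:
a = 0.00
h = 0.72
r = -3.11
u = -2.45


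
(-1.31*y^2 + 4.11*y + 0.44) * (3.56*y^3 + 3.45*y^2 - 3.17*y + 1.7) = -4.6636*y^5 + 10.1121*y^4 + 19.8986*y^3 - 13.7377*y^2 + 5.5922*y + 0.748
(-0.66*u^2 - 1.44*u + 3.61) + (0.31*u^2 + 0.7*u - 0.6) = -0.35*u^2 - 0.74*u + 3.01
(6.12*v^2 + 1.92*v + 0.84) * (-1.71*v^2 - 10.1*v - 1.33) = -10.4652*v^4 - 65.0952*v^3 - 28.968*v^2 - 11.0376*v - 1.1172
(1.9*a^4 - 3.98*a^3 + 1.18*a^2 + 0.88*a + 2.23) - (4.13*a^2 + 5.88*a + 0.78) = 1.9*a^4 - 3.98*a^3 - 2.95*a^2 - 5.0*a + 1.45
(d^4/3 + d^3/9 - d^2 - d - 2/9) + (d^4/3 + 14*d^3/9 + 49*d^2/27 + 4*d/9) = 2*d^4/3 + 5*d^3/3 + 22*d^2/27 - 5*d/9 - 2/9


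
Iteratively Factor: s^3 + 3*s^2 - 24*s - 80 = (s + 4)*(s^2 - s - 20) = (s + 4)^2*(s - 5)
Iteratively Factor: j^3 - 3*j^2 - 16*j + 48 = (j - 4)*(j^2 + j - 12) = (j - 4)*(j + 4)*(j - 3)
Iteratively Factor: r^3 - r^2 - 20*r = (r - 5)*(r^2 + 4*r) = (r - 5)*(r + 4)*(r)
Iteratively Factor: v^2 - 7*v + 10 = (v - 5)*(v - 2)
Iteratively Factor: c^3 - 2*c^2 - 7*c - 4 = (c + 1)*(c^2 - 3*c - 4) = (c - 4)*(c + 1)*(c + 1)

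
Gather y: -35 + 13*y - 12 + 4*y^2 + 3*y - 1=4*y^2 + 16*y - 48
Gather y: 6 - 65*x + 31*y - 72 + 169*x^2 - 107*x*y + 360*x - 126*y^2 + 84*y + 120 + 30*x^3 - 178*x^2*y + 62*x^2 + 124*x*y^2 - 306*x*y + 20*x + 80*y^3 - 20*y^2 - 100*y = 30*x^3 + 231*x^2 + 315*x + 80*y^3 + y^2*(124*x - 146) + y*(-178*x^2 - 413*x + 15) + 54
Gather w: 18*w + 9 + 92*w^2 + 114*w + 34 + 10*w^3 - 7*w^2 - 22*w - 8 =10*w^3 + 85*w^2 + 110*w + 35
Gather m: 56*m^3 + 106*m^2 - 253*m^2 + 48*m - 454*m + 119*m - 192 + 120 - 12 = 56*m^3 - 147*m^2 - 287*m - 84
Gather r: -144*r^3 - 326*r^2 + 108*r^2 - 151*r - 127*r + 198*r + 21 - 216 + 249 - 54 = -144*r^3 - 218*r^2 - 80*r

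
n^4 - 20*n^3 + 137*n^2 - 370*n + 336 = (n - 8)*(n - 7)*(n - 3)*(n - 2)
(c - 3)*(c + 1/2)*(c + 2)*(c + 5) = c^4 + 9*c^3/2 - 9*c^2 - 71*c/2 - 15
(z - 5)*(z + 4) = z^2 - z - 20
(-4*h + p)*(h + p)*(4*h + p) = -16*h^3 - 16*h^2*p + h*p^2 + p^3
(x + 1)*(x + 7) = x^2 + 8*x + 7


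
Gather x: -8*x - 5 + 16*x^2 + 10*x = 16*x^2 + 2*x - 5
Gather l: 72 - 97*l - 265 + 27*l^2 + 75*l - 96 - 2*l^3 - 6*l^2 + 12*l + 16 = -2*l^3 + 21*l^2 - 10*l - 273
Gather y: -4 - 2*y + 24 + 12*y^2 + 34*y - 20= 12*y^2 + 32*y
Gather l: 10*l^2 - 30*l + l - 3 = 10*l^2 - 29*l - 3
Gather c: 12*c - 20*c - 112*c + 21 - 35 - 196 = -120*c - 210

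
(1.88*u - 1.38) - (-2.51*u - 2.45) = 4.39*u + 1.07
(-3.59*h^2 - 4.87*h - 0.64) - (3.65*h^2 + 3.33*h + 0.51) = -7.24*h^2 - 8.2*h - 1.15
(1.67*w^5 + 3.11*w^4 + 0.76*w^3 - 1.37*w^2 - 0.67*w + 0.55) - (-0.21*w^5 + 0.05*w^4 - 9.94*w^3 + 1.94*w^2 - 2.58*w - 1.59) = 1.88*w^5 + 3.06*w^4 + 10.7*w^3 - 3.31*w^2 + 1.91*w + 2.14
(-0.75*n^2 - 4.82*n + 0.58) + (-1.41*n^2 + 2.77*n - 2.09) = -2.16*n^2 - 2.05*n - 1.51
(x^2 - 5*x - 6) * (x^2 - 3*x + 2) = x^4 - 8*x^3 + 11*x^2 + 8*x - 12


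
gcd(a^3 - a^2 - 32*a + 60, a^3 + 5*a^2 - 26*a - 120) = a^2 + a - 30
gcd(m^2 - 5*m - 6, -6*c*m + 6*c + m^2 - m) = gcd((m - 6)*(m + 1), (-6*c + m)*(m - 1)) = 1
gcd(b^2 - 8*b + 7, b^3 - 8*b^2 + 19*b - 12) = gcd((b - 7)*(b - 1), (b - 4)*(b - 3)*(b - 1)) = b - 1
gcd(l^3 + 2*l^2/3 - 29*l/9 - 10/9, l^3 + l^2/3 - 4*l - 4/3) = l^2 + 7*l/3 + 2/3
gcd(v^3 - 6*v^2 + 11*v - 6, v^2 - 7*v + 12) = v - 3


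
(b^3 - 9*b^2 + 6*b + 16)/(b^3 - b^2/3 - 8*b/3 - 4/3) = 3*(b - 8)/(3*b + 2)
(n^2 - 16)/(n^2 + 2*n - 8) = (n - 4)/(n - 2)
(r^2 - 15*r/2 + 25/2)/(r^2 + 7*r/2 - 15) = (r - 5)/(r + 6)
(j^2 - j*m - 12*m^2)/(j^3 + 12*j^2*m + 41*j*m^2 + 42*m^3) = (j - 4*m)/(j^2 + 9*j*m + 14*m^2)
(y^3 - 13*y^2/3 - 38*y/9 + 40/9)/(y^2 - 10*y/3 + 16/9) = (3*y^2 - 11*y - 20)/(3*y - 8)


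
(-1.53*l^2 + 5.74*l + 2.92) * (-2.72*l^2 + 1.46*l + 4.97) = 4.1616*l^4 - 17.8466*l^3 - 7.1661*l^2 + 32.791*l + 14.5124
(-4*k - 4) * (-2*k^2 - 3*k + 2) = 8*k^3 + 20*k^2 + 4*k - 8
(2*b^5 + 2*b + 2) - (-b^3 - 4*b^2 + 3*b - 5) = 2*b^5 + b^3 + 4*b^2 - b + 7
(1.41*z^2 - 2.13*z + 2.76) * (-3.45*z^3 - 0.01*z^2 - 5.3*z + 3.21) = -4.8645*z^5 + 7.3344*z^4 - 16.9737*z^3 + 15.7875*z^2 - 21.4653*z + 8.8596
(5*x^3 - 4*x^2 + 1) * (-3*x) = -15*x^4 + 12*x^3 - 3*x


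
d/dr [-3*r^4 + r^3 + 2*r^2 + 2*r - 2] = -12*r^3 + 3*r^2 + 4*r + 2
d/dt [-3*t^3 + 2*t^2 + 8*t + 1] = -9*t^2 + 4*t + 8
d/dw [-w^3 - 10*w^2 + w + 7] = -3*w^2 - 20*w + 1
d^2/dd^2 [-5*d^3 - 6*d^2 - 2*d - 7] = -30*d - 12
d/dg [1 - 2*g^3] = -6*g^2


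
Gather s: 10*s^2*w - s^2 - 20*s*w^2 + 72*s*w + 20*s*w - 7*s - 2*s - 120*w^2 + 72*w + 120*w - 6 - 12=s^2*(10*w - 1) + s*(-20*w^2 + 92*w - 9) - 120*w^2 + 192*w - 18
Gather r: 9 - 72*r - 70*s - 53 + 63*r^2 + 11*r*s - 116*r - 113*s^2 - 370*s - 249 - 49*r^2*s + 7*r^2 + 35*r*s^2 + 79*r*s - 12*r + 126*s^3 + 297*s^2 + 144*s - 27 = r^2*(70 - 49*s) + r*(35*s^2 + 90*s - 200) + 126*s^3 + 184*s^2 - 296*s - 320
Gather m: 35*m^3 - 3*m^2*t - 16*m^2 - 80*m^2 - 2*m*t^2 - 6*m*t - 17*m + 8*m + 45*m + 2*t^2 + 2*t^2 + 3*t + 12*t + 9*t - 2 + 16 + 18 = 35*m^3 + m^2*(-3*t - 96) + m*(-2*t^2 - 6*t + 36) + 4*t^2 + 24*t + 32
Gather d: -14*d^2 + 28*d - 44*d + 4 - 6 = -14*d^2 - 16*d - 2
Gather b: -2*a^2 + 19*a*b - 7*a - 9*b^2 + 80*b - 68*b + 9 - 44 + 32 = -2*a^2 - 7*a - 9*b^2 + b*(19*a + 12) - 3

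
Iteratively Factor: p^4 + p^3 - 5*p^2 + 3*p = (p)*(p^3 + p^2 - 5*p + 3) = p*(p - 1)*(p^2 + 2*p - 3) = p*(p - 1)^2*(p + 3)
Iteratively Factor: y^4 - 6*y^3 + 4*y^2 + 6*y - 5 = (y - 1)*(y^3 - 5*y^2 - y + 5) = (y - 1)^2*(y^2 - 4*y - 5) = (y - 1)^2*(y + 1)*(y - 5)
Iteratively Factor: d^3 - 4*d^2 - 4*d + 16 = (d + 2)*(d^2 - 6*d + 8) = (d - 4)*(d + 2)*(d - 2)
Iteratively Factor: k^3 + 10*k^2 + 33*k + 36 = (k + 3)*(k^2 + 7*k + 12) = (k + 3)*(k + 4)*(k + 3)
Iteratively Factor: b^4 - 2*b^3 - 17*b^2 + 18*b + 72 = (b - 3)*(b^3 + b^2 - 14*b - 24) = (b - 3)*(b + 2)*(b^2 - b - 12) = (b - 4)*(b - 3)*(b + 2)*(b + 3)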